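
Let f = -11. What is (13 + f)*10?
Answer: 20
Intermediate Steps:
(13 + f)*10 = (13 - 11)*10 = 2*10 = 20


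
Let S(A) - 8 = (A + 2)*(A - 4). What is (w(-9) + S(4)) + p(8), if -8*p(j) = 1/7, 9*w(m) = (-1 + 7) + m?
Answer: 1285/168 ≈ 7.6488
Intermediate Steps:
w(m) = ⅔ + m/9 (w(m) = ((-1 + 7) + m)/9 = (6 + m)/9 = ⅔ + m/9)
p(j) = -1/56 (p(j) = -⅛/7 = -⅛*⅐ = -1/56)
S(A) = 8 + (-4 + A)*(2 + A) (S(A) = 8 + (A + 2)*(A - 4) = 8 + (2 + A)*(-4 + A) = 8 + (-4 + A)*(2 + A))
(w(-9) + S(4)) + p(8) = ((⅔ + (⅑)*(-9)) + 4*(-2 + 4)) - 1/56 = ((⅔ - 1) + 4*2) - 1/56 = (-⅓ + 8) - 1/56 = 23/3 - 1/56 = 1285/168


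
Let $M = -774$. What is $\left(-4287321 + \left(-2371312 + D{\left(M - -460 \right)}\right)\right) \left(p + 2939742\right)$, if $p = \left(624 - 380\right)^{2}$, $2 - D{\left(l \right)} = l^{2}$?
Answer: $-20266802282106$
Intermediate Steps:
$D{\left(l \right)} = 2 - l^{2}$
$p = 59536$ ($p = 244^{2} = 59536$)
$\left(-4287321 + \left(-2371312 + D{\left(M - -460 \right)}\right)\right) \left(p + 2939742\right) = \left(-4287321 - \left(2371310 + \left(-774 - -460\right)^{2}\right)\right) \left(59536 + 2939742\right) = \left(-4287321 - \left(2371310 + \left(-774 + 460\right)^{2}\right)\right) 2999278 = \left(-4287321 + \left(-2371312 + \left(2 - \left(-314\right)^{2}\right)\right)\right) 2999278 = \left(-4287321 + \left(-2371312 + \left(2 - 98596\right)\right)\right) 2999278 = \left(-4287321 - 2469906\right) 2999278 = \left(-6757227\right) 2999278 = -20266802282106$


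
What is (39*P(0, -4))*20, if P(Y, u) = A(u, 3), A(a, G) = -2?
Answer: -1560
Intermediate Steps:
P(Y, u) = -2
(39*P(0, -4))*20 = (39*(-2))*20 = -78*20 = -1560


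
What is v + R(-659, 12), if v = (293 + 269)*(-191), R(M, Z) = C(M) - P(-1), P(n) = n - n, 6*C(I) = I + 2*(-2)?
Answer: -214905/2 ≈ -1.0745e+5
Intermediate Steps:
C(I) = -⅔ + I/6 (C(I) = (I + 2*(-2))/6 = (I - 4)/6 = (-4 + I)/6 = -⅔ + I/6)
P(n) = 0
R(M, Z) = -⅔ + M/6 (R(M, Z) = (-⅔ + M/6) - 1*0 = (-⅔ + M/6) + 0 = -⅔ + M/6)
v = -107342 (v = 562*(-191) = -107342)
v + R(-659, 12) = -107342 + (-⅔ + (⅙)*(-659)) = -107342 + (-⅔ - 659/6) = -107342 - 221/2 = -214905/2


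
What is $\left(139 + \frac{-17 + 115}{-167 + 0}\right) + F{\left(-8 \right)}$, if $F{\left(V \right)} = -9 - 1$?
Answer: $\frac{21445}{167} \approx 128.41$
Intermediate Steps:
$F{\left(V \right)} = -10$ ($F{\left(V \right)} = -9 - 1 = -10$)
$\left(139 + \frac{-17 + 115}{-167 + 0}\right) + F{\left(-8 \right)} = \left(139 + \frac{-17 + 115}{-167 + 0}\right) - 10 = \left(139 + \frac{98}{-167}\right) - 10 = \left(139 + 98 \left(- \frac{1}{167}\right)\right) - 10 = \left(139 - \frac{98}{167}\right) - 10 = \frac{23115}{167} - 10 = \frac{21445}{167}$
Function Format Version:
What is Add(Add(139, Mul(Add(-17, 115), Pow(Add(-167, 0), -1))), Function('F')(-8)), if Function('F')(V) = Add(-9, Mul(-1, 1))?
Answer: Rational(21445, 167) ≈ 128.41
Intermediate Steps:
Function('F')(V) = -10 (Function('F')(V) = Add(-9, -1) = -10)
Add(Add(139, Mul(Add(-17, 115), Pow(Add(-167, 0), -1))), Function('F')(-8)) = Add(Add(139, Mul(Add(-17, 115), Pow(Add(-167, 0), -1))), -10) = Add(Add(139, Mul(98, Pow(-167, -1))), -10) = Add(Add(139, Mul(98, Rational(-1, 167))), -10) = Add(Add(139, Rational(-98, 167)), -10) = Add(Rational(23115, 167), -10) = Rational(21445, 167)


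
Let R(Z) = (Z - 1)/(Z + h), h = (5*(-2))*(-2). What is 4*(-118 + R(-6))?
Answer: -474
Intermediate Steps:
h = 20 (h = -10*(-2) = 20)
R(Z) = (-1 + Z)/(20 + Z) (R(Z) = (Z - 1)/(Z + 20) = (-1 + Z)/(20 + Z))
4*(-118 + R(-6)) = 4*(-118 + (-1 - 6)/(20 - 6)) = 4*(-118 - 7/14) = 4*(-118 + (1/14)*(-7)) = 4*(-118 - ½) = 4*(-237/2) = -474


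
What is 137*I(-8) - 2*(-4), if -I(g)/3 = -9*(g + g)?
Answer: -59176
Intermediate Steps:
I(g) = 54*g (I(g) = -(-27)*(g + g) = -(-27)*2*g = -(-54)*g = 54*g)
137*I(-8) - 2*(-4) = 137*(54*(-8)) - 2*(-4) = 137*(-432) + 8 = -59184 + 8 = -59176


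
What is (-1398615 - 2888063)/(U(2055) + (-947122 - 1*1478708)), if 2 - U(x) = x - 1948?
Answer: 4286678/2425935 ≈ 1.7670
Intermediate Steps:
U(x) = 1950 - x (U(x) = 2 - (x - 1948) = 2 - (-1948 + x) = 2 + (1948 - x) = 1950 - x)
(-1398615 - 2888063)/(U(2055) + (-947122 - 1*1478708)) = (-1398615 - 2888063)/((1950 - 1*2055) + (-947122 - 1*1478708)) = -4286678/((1950 - 2055) + (-947122 - 1478708)) = -4286678/(-105 - 2425830) = -4286678/(-2425935) = -4286678*(-1/2425935) = 4286678/2425935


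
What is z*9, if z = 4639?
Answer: 41751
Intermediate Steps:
z*9 = 4639*9 = 41751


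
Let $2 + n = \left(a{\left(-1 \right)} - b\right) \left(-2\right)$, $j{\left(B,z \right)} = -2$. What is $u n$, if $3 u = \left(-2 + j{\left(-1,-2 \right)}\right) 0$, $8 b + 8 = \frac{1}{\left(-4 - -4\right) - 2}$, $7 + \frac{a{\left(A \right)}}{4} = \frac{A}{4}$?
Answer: $0$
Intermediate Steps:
$a{\left(A \right)} = -28 + A$ ($a{\left(A \right)} = -28 + 4 \frac{A}{4} = -28 + A$)
$b = - \frac{17}{16}$ ($b = -1 + \frac{1}{8 \left(\left(-4 - -4\right) - 2\right)} = -1 + \frac{1}{8 \left(\left(-4 + 4\right) - 2\right)} = -1 + \frac{1}{8 \left(0 - 2\right)} = -1 + \frac{1}{8 \left(-2\right)} = -1 + \frac{1}{8} \left(- \frac{1}{2}\right) = -1 - \frac{1}{16} = - \frac{17}{16} \approx -1.0625$)
$n = \frac{431}{8}$ ($n = -2 + \left(\left(-28 - 1\right) - - \frac{17}{16}\right) \left(-2\right) = -2 + \left(-29 + \frac{17}{16}\right) \left(-2\right) = -2 - - \frac{447}{8} = -2 + \frac{447}{8} = \frac{431}{8} \approx 53.875$)
$u = 0$ ($u = \frac{\left(-2 - 2\right) 0}{3} = \frac{\left(-4\right) 0}{3} = \frac{1}{3} \cdot 0 = 0$)
$u n = 0 \cdot \frac{431}{8} = 0$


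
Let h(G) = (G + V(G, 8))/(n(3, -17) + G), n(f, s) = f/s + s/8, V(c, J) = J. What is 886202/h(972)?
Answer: 58435716779/66640 ≈ 8.7689e+5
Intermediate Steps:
n(f, s) = s/8 + f/s (n(f, s) = f/s + s*(⅛) = f/s + s/8 = s/8 + f/s)
h(G) = (8 + G)/(-313/136 + G) (h(G) = (G + 8)/(((⅛)*(-17) + 3/(-17)) + G) = (8 + G)/((-17/8 + 3*(-1/17)) + G) = (8 + G)/((-17/8 - 3/17) + G) = (8 + G)/(-313/136 + G))
886202/h(972) = 886202/((136*(8 + 972)/(-313 + 136*972))) = 886202/((136*980/(-313 + 132192))) = 886202/((136*980/131879)) = 886202/((136*(1/131879)*980)) = 886202/(133280/131879) = 886202*(131879/133280) = 58435716779/66640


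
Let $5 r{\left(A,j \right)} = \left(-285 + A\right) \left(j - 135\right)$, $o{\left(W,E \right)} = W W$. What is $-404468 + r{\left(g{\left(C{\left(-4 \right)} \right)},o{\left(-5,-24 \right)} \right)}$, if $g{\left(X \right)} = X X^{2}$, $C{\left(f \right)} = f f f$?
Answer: $5368970$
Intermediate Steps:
$C{\left(f \right)} = f^{3}$ ($C{\left(f \right)} = f^{2} f = f^{3}$)
$o{\left(W,E \right)} = W^{2}$
$g{\left(X \right)} = X^{3}$
$r{\left(A,j \right)} = \frac{\left(-285 + A\right) \left(-135 + j\right)}{5}$ ($r{\left(A,j \right)} = \frac{\left(-285 + A\right) \left(j - 135\right)}{5} = \frac{\left(-285 + A\right) \left(-135 + j\right)}{5}$)
$-404468 + r{\left(g{\left(C{\left(-4 \right)} \right)},o{\left(-5,-24 \right)} \right)} = -404468 + \left(7695 - 57 \left(-5\right)^{2} - 27 \left(\left(-4\right)^{3}\right)^{3} + \frac{\left(\left(-4\right)^{3}\right)^{3} \left(-5\right)^{2}}{5}\right) = -404468 + \left(7695 - 1425 - 27 \left(-64\right)^{3} + \frac{1}{5} \left(-64\right)^{3} \cdot 25\right) = -404468 + \left(7695 - 1425 - -7077888 + \frac{1}{5} \left(-262144\right) 25\right) = -404468 + \left(7695 - 1425 + 7077888 - 1310720\right) = -404468 + 5773438 = 5368970$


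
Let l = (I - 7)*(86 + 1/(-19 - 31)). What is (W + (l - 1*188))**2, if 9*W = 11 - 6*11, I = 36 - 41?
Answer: 76077224041/50625 ≈ 1.5028e+6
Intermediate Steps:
I = -5
l = -25794/25 (l = (-5 - 7)*(86 + 1/(-19 - 31)) = -12*(86 + 1/(-50)) = -12*(86 - 1/50) = -12*4299/50 = -25794/25 ≈ -1031.8)
W = -55/9 (W = (11 - 6*11)/9 = (11 - 66)/9 = (1/9)*(-55) = -55/9 ≈ -6.1111)
(W + (l - 1*188))**2 = (-55/9 + (-25794/25 - 1*188))**2 = (-55/9 + (-25794/25 - 188))**2 = (-55/9 - 30494/25)**2 = (-275821/225)**2 = 76077224041/50625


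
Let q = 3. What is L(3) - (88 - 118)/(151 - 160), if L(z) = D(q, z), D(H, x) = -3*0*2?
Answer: -10/3 ≈ -3.3333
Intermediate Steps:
D(H, x) = 0 (D(H, x) = 0*2 = 0)
L(z) = 0
L(3) - (88 - 118)/(151 - 160) = 0 - (88 - 118)/(151 - 160) = 0 - (-30)/(-9) = 0 - (-30)*(-1)/9 = 0 - 1*10/3 = 0 - 10/3 = -10/3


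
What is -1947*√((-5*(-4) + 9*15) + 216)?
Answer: -1947*√371 ≈ -37502.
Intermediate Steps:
-1947*√((-5*(-4) + 9*15) + 216) = -1947*√((20 + 135) + 216) = -1947*√(155 + 216) = -1947*√371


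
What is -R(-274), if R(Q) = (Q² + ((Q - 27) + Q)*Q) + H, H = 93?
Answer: -232719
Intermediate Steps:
R(Q) = 93 + Q² + Q*(-27 + 2*Q) (R(Q) = (Q² + ((Q - 27) + Q)*Q) + 93 = (Q² + ((-27 + Q) + Q)*Q) + 93 = (Q² + (-27 + 2*Q)*Q) + 93 = (Q² + Q*(-27 + 2*Q)) + 93 = 93 + Q² + Q*(-27 + 2*Q))
-R(-274) = -(93 - 27*(-274) + 3*(-274)²) = -(93 + 7398 + 3*75076) = -(93 + 7398 + 225228) = -1*232719 = -232719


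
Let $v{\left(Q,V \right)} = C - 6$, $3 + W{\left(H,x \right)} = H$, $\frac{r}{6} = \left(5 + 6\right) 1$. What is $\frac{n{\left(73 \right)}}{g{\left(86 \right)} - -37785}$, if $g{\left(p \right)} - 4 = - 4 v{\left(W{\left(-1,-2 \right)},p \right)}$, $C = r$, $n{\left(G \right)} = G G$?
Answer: $\frac{5329}{37549} \approx 0.14192$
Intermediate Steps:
$n{\left(G \right)} = G^{2}$
$r = 66$ ($r = 6 \left(5 + 6\right) 1 = 6 \cdot 11 \cdot 1 = 6 \cdot 11 = 66$)
$C = 66$
$W{\left(H,x \right)} = -3 + H$
$v{\left(Q,V \right)} = 60$ ($v{\left(Q,V \right)} = 66 - 6 = 60$)
$g{\left(p \right)} = -236$ ($g{\left(p \right)} = 4 - 240 = -236$)
$\frac{n{\left(73 \right)}}{g{\left(86 \right)} - -37785} = \frac{73^{2}}{-236 - -37785} = \frac{5329}{-236 + 37785} = \frac{5329}{37549}$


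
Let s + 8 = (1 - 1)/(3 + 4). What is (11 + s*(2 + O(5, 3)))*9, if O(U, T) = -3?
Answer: 171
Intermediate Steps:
s = -8 (s = -8 + (1 - 1)/(3 + 4) = -8 + 0/7 = -8 + 0*(⅐) = -8 + 0 = -8)
(11 + s*(2 + O(5, 3)))*9 = (11 - 8*(2 - 3))*9 = (11 - 8*(-1))*9 = (11 + 8)*9 = 19*9 = 171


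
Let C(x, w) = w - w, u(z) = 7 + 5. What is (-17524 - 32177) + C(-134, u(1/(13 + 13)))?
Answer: -49701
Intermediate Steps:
u(z) = 12
C(x, w) = 0
(-17524 - 32177) + C(-134, u(1/(13 + 13))) = (-17524 - 32177) + 0 = -49701 + 0 = -49701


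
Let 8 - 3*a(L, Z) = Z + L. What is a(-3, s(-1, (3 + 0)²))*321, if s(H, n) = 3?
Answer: 856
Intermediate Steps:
a(L, Z) = 8/3 - L/3 - Z/3 (a(L, Z) = 8/3 - (Z + L)/3 = 8/3 - (L + Z)/3 = 8/3 + (-L/3 - Z/3) = 8/3 - L/3 - Z/3)
a(-3, s(-1, (3 + 0)²))*321 = (8/3 - ⅓*(-3) - ⅓*3)*321 = (8/3 + 1 - 1)*321 = (8/3)*321 = 856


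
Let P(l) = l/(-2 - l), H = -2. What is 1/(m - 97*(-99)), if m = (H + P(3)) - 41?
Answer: 5/47797 ≈ 0.00010461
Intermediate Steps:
m = -218/5 (m = (-2 - 1*3/(2 + 3)) - 41 = (-2 - 1*3/5) - 41 = (-2 - 1*3*1/5) - 41 = (-2 - 3/5) - 41 = -13/5 - 41 = -218/5 ≈ -43.600)
1/(m - 97*(-99)) = 1/(-218/5 - 97*(-99)) = 1/(-218/5 + 9603) = 1/(47797/5) = 5/47797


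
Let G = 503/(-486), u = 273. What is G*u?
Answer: -45773/162 ≈ -282.55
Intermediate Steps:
G = -503/486 (G = 503*(-1/486) = -503/486 ≈ -1.0350)
G*u = -503/486*273 = -45773/162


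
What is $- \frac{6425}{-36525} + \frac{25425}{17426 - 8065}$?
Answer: $\frac{39551702}{13676421} \approx 2.892$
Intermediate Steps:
$- \frac{6425}{-36525} + \frac{25425}{17426 - 8065} = \left(-6425\right) \left(- \frac{1}{36525}\right) + \frac{25425}{9361} = \frac{257}{1461} + 25425 \cdot \frac{1}{9361} = \frac{257}{1461} + \frac{25425}{9361} = \frac{39551702}{13676421}$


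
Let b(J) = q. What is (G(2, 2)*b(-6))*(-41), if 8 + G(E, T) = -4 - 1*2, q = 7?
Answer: 4018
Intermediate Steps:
b(J) = 7
G(E, T) = -14 (G(E, T) = -8 + (-4 - 1*2) = -8 + (-4 - 2) = -8 - 6 = -14)
(G(2, 2)*b(-6))*(-41) = -14*7*(-41) = -98*(-41) = 4018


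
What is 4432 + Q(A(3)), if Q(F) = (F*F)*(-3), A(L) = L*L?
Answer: 4189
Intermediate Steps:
A(L) = L²
Q(F) = -3*F² (Q(F) = F²*(-3) = -3*F²)
4432 + Q(A(3)) = 4432 - 3*(3²)² = 4432 - 3*9² = 4432 - 3*81 = 4432 - 243 = 4189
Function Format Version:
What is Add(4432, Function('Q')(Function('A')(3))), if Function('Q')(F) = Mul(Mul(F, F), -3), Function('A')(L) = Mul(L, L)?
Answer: 4189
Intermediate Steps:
Function('A')(L) = Pow(L, 2)
Function('Q')(F) = Mul(-3, Pow(F, 2)) (Function('Q')(F) = Mul(Pow(F, 2), -3) = Mul(-3, Pow(F, 2)))
Add(4432, Function('Q')(Function('A')(3))) = Add(4432, Mul(-3, Pow(Pow(3, 2), 2))) = Add(4432, Mul(-3, Pow(9, 2))) = Add(4432, Mul(-3, 81)) = Add(4432, -243) = 4189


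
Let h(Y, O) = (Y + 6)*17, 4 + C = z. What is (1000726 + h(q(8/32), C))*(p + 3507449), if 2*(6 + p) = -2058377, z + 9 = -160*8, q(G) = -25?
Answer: 4958506473127/2 ≈ 2.4793e+12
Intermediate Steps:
z = -1289 (z = -9 - 160*8 = -9 - 1280 = -1289)
C = -1293 (C = -4 - 1289 = -1293)
p = -2058389/2 (p = -6 + (½)*(-2058377) = -6 - 2058377/2 = -2058389/2 ≈ -1.0292e+6)
h(Y, O) = 102 + 17*Y (h(Y, O) = (6 + Y)*17 = 102 + 17*Y)
(1000726 + h(q(8/32), C))*(p + 3507449) = (1000726 + (102 + 17*(-25)))*(-2058389/2 + 3507449) = (1000726 + (102 - 425))*(4956509/2) = (1000726 - 323)*(4956509/2) = 1000403*(4956509/2) = 4958506473127/2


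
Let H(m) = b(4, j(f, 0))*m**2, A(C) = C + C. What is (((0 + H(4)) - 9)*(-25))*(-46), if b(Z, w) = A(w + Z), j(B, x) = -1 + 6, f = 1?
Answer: 320850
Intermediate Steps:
j(B, x) = 5
A(C) = 2*C
b(Z, w) = 2*Z + 2*w (b(Z, w) = 2*(w + Z) = 2*(Z + w) = 2*Z + 2*w)
H(m) = 18*m**2 (H(m) = (2*4 + 2*5)*m**2 = (8 + 10)*m**2 = 18*m**2)
(((0 + H(4)) - 9)*(-25))*(-46) = (((0 + 18*4**2) - 9)*(-25))*(-46) = (((0 + 18*16) - 9)*(-25))*(-46) = (((0 + 288) - 9)*(-25))*(-46) = ((288 - 9)*(-25))*(-46) = (279*(-25))*(-46) = -6975*(-46) = 320850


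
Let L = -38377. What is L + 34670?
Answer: -3707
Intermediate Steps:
L + 34670 = -38377 + 34670 = -3707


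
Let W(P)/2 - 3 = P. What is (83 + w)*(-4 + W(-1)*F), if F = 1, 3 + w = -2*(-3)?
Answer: 0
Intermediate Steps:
w = 3 (w = -3 - 2*(-3) = -3 + 6 = 3)
W(P) = 6 + 2*P
(83 + w)*(-4 + W(-1)*F) = (83 + 3)*(-4 + (6 + 2*(-1))*1) = 86*(-4 + (6 - 2)*1) = 86*(-4 + 4*1) = 86*(-4 + 4) = 86*0 = 0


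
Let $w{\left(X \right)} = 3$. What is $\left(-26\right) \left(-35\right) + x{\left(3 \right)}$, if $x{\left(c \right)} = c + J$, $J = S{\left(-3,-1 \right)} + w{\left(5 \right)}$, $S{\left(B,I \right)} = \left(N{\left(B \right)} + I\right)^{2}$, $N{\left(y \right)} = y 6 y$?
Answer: $3725$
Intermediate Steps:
$N{\left(y \right)} = 6 y^{2}$ ($N{\left(y \right)} = 6 y y = 6 y^{2}$)
$S{\left(B,I \right)} = \left(I + 6 B^{2}\right)^{2}$ ($S{\left(B,I \right)} = \left(6 B^{2} + I\right)^{2} = \left(I + 6 B^{2}\right)^{2}$)
$J = 2812$ ($J = \left(-1 + 6 \left(-3\right)^{2}\right)^{2} + 3 = \left(-1 + 6 \cdot 9\right)^{2} + 3 = \left(-1 + 54\right)^{2} + 3 = 53^{2} + 3 = 2809 + 3 = 2812$)
$x{\left(c \right)} = 2812 + c$ ($x{\left(c \right)} = c + 2812 = 2812 + c$)
$\left(-26\right) \left(-35\right) + x{\left(3 \right)} = \left(-26\right) \left(-35\right) + \left(2812 + 3\right) = 910 + 2815 = 3725$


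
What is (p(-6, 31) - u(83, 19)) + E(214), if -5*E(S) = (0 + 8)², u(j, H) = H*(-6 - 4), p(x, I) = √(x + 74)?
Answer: 886/5 + 2*√17 ≈ 185.45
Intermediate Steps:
p(x, I) = √(74 + x)
u(j, H) = -10*H (u(j, H) = H*(-10) = -10*H)
E(S) = -64/5 (E(S) = -(0 + 8)²/5 = -⅕*8² = -⅕*64 = -64/5)
(p(-6, 31) - u(83, 19)) + E(214) = (√(74 - 6) - (-10)*19) - 64/5 = (√68 - 1*(-190)) - 64/5 = (2*√17 + 190) - 64/5 = (190 + 2*√17) - 64/5 = 886/5 + 2*√17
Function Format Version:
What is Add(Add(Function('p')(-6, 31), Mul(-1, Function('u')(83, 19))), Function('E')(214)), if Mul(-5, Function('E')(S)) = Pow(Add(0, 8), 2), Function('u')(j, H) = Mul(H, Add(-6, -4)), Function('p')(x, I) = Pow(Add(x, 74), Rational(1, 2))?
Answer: Add(Rational(886, 5), Mul(2, Pow(17, Rational(1, 2)))) ≈ 185.45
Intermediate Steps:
Function('p')(x, I) = Pow(Add(74, x), Rational(1, 2))
Function('u')(j, H) = Mul(-10, H) (Function('u')(j, H) = Mul(H, -10) = Mul(-10, H))
Function('E')(S) = Rational(-64, 5) (Function('E')(S) = Mul(Rational(-1, 5), Pow(Add(0, 8), 2)) = Mul(Rational(-1, 5), Pow(8, 2)) = Mul(Rational(-1, 5), 64) = Rational(-64, 5))
Add(Add(Function('p')(-6, 31), Mul(-1, Function('u')(83, 19))), Function('E')(214)) = Add(Add(Pow(Add(74, -6), Rational(1, 2)), Mul(-1, Mul(-10, 19))), Rational(-64, 5)) = Add(Add(Pow(68, Rational(1, 2)), Mul(-1, -190)), Rational(-64, 5)) = Add(Add(Mul(2, Pow(17, Rational(1, 2))), 190), Rational(-64, 5)) = Add(Add(190, Mul(2, Pow(17, Rational(1, 2)))), Rational(-64, 5)) = Add(Rational(886, 5), Mul(2, Pow(17, Rational(1, 2))))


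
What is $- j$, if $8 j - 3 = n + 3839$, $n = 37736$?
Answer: $- \frac{20789}{4} \approx -5197.3$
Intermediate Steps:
$j = \frac{20789}{4}$ ($j = \frac{3}{8} + \frac{37736 + 3839}{8} = \frac{3}{8} + \frac{1}{8} \cdot 41575 = \frac{3}{8} + \frac{41575}{8} = \frac{20789}{4} \approx 5197.3$)
$- j = \left(-1\right) \frac{20789}{4} = - \frac{20789}{4}$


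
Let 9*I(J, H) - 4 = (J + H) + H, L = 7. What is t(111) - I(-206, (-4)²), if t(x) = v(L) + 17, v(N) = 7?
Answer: 386/9 ≈ 42.889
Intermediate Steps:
I(J, H) = 4/9 + J/9 + 2*H/9 (I(J, H) = 4/9 + ((J + H) + H)/9 = 4/9 + ((H + J) + H)/9 = 4/9 + (J + 2*H)/9 = 4/9 + (J/9 + 2*H/9) = 4/9 + J/9 + 2*H/9)
t(x) = 24 (t(x) = 7 + 17 = 24)
t(111) - I(-206, (-4)²) = 24 - (4/9 + (⅑)*(-206) + (2/9)*(-4)²) = 24 - (4/9 - 206/9 + (2/9)*16) = 24 - (4/9 - 206/9 + 32/9) = 24 - 1*(-170/9) = 24 + 170/9 = 386/9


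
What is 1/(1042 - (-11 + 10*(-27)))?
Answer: 1/1323 ≈ 0.00075586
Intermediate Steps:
1/(1042 - (-11 + 10*(-27))) = 1/(1042 - (-11 - 270)) = 1/(1042 - 1*(-281)) = 1/(1042 + 281) = 1/1323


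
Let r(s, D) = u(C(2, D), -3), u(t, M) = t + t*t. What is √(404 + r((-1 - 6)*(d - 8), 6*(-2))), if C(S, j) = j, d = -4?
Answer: 2*√134 ≈ 23.152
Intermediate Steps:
u(t, M) = t + t²
r(s, D) = D*(1 + D)
√(404 + r((-1 - 6)*(d - 8), 6*(-2))) = √(404 + (6*(-2))*(1 + 6*(-2))) = √(404 - 12*(1 - 12)) = √(404 - 12*(-11)) = √(404 + 132) = √536 = 2*√134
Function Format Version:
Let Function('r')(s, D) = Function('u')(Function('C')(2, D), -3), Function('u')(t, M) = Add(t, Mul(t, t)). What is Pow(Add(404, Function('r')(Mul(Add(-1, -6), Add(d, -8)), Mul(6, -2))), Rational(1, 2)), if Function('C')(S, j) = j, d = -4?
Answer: Mul(2, Pow(134, Rational(1, 2))) ≈ 23.152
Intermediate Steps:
Function('u')(t, M) = Add(t, Pow(t, 2))
Function('r')(s, D) = Mul(D, Add(1, D))
Pow(Add(404, Function('r')(Mul(Add(-1, -6), Add(d, -8)), Mul(6, -2))), Rational(1, 2)) = Pow(Add(404, Mul(Mul(6, -2), Add(1, Mul(6, -2)))), Rational(1, 2)) = Pow(Add(404, Mul(-12, Add(1, -12))), Rational(1, 2)) = Pow(Add(404, Mul(-12, -11)), Rational(1, 2)) = Pow(Add(404, 132), Rational(1, 2)) = Pow(536, Rational(1, 2)) = Mul(2, Pow(134, Rational(1, 2)))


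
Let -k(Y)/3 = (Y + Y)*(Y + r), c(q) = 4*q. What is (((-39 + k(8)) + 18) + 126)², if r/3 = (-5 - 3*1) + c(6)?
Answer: 6671889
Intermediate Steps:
r = 48 (r = 3*((-5 - 3*1) + 4*6) = 3*((-5 - 3) + 24) = 3*(-8 + 24) = 3*16 = 48)
k(Y) = -6*Y*(48 + Y) (k(Y) = -3*(Y + Y)*(Y + 48) = -3*2*Y*(48 + Y) = -6*Y*(48 + Y))
(((-39 + k(8)) + 18) + 126)² = (((-39 - 6*8*(48 + 8)) + 18) + 126)² = (((-39 - 6*8*56) + 18) + 126)² = (((-39 - 2688) + 18) + 126)² = ((-2727 + 18) + 126)² = (-2709 + 126)² = (-2583)² = 6671889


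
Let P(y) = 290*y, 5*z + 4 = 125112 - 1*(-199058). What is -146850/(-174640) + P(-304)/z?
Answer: -1468876745/2830617512 ≈ -0.51892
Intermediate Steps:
z = 324166/5 (z = -⅘ + (125112 - 1*(-199058))/5 = -⅘ + (125112 + 199058)/5 = -⅘ + (⅕)*324170 = -⅘ + 64834 = 324166/5 ≈ 64833.)
-146850/(-174640) + P(-304)/z = -146850/(-174640) + (290*(-304))/(324166/5) = -146850*(-1/174640) - 88160*5/324166 = 14685/17464 - 220400/162083 = -1468876745/2830617512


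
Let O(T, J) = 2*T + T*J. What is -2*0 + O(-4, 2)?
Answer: -16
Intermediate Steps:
O(T, J) = 2*T + J*T
-2*0 + O(-4, 2) = -2*0 - 4*(2 + 2) = 0 - 4*4 = 0 - 16 = -16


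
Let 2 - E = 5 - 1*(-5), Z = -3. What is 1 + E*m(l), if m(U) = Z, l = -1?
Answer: 25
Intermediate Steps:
E = -8 (E = 2 - (5 - 1*(-5)) = 2 - (5 + 5) = 2 - 1*10 = 2 - 10 = -8)
m(U) = -3
1 + E*m(l) = 1 - 8*(-3) = 1 + 24 = 25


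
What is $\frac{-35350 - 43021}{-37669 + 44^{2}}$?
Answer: $\frac{78371}{35733} \approx 2.1932$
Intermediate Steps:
$\frac{-35350 - 43021}{-37669 + 44^{2}} = - \frac{78371}{-37669 + 1936} = - \frac{78371}{-35733} = \left(-78371\right) \left(- \frac{1}{35733}\right) = \frac{78371}{35733}$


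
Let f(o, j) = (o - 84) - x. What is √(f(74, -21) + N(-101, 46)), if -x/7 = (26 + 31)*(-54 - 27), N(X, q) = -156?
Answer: I*√32485 ≈ 180.24*I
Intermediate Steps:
x = 32319 (x = -7*(26 + 31)*(-54 - 27) = -399*(-81) = -7*(-4617) = 32319)
f(o, j) = -32403 + o (f(o, j) = (o - 84) - 1*32319 = (-84 + o) - 32319 = -32403 + o)
√(f(74, -21) + N(-101, 46)) = √((-32403 + 74) - 156) = √(-32329 - 156) = √(-32485) = I*√32485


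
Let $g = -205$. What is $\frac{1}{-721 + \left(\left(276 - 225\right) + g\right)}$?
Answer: $- \frac{1}{875} \approx -0.0011429$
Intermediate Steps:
$\frac{1}{-721 + \left(\left(276 - 225\right) + g\right)} = \frac{1}{-721 + \left(\left(276 - 225\right) - 205\right)} = \frac{1}{-721 + \left(51 - 205\right)} = \frac{1}{-721 - 154} = \frac{1}{-875} = - \frac{1}{875}$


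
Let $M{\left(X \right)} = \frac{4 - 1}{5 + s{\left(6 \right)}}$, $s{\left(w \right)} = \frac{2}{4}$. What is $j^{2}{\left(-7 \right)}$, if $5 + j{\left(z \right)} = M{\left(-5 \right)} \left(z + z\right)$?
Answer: $\frac{19321}{121} \approx 159.68$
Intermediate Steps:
$s{\left(w \right)} = \frac{1}{2}$ ($s{\left(w \right)} = 2 \cdot \frac{1}{4} = \frac{1}{2}$)
$M{\left(X \right)} = \frac{6}{11}$ ($M{\left(X \right)} = \frac{4 - 1}{5 + \frac{1}{2}} = \frac{3}{\frac{11}{2}} = 3 \cdot \frac{2}{11} = \frac{6}{11}$)
$j{\left(z \right)} = -5 + \frac{12 z}{11}$ ($j{\left(z \right)} = -5 + \frac{6 \left(z + z\right)}{11} = -5 + \frac{6 \cdot 2 z}{11} = -5 + \frac{12 z}{11}$)
$j^{2}{\left(-7 \right)} = \left(-5 + \frac{12}{11} \left(-7\right)\right)^{2} = \left(-5 - \frac{84}{11}\right)^{2} = \left(- \frac{139}{11}\right)^{2} = \frac{19321}{121}$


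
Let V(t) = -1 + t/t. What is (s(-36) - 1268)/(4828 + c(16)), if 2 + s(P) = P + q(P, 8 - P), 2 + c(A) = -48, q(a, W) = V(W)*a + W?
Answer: -631/2389 ≈ -0.26413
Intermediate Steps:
V(t) = 0 (V(t) = -1 + 1 = 0)
q(a, W) = W (q(a, W) = 0*a + W = 0 + W = W)
c(A) = -50 (c(A) = -2 - 48 = -50)
s(P) = 6 (s(P) = -2 + (P + (8 - P)) = -2 + 8 = 6)
(s(-36) - 1268)/(4828 + c(16)) = (6 - 1268)/(4828 - 50) = -1262/4778 = -1262*1/4778 = -631/2389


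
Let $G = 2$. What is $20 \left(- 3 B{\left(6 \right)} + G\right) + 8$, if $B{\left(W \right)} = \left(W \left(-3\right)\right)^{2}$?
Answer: $-19392$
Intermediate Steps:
$B{\left(W \right)} = 9 W^{2}$ ($B{\left(W \right)} = \left(- 3 W\right)^{2} = 9 W^{2}$)
$20 \left(- 3 B{\left(6 \right)} + G\right) + 8 = 20 \left(- 3 \cdot 9 \cdot 6^{2} + 2\right) + 8 = 20 \left(- 3 \cdot 9 \cdot 36 + 2\right) + 8 = 20 \left(\left(-3\right) 324 + 2\right) + 8 = 20 \left(-972 + 2\right) + 8 = 20 \left(-970\right) + 8 = -19400 + 8 = -19392$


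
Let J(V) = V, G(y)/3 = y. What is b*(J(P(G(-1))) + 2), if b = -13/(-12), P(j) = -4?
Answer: -13/6 ≈ -2.1667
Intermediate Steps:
G(y) = 3*y
b = 13/12 (b = -13*(-1/12) = 13/12 ≈ 1.0833)
b*(J(P(G(-1))) + 2) = 13*(-4 + 2)/12 = (13/12)*(-2) = -13/6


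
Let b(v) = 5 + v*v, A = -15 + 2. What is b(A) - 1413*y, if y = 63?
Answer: -88845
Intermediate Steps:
A = -13
b(v) = 5 + v**2
b(A) - 1413*y = (5 + (-13)**2) - 1413*63 = (5 + 169) - 89019 = 174 - 89019 = -88845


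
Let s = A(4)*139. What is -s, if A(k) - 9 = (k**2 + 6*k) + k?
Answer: -7367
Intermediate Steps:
A(k) = 9 + k**2 + 7*k (A(k) = 9 + ((k**2 + 6*k) + k) = 9 + (k**2 + 7*k) = 9 + k**2 + 7*k)
s = 7367 (s = (9 + 4**2 + 7*4)*139 = (9 + 16 + 28)*139 = 53*139 = 7367)
-s = -1*7367 = -7367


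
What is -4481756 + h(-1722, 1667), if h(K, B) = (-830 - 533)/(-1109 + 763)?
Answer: -1550686213/346 ≈ -4.4818e+6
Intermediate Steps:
h(K, B) = 1363/346 (h(K, B) = -1363/(-346) = -1363*(-1/346) = 1363/346)
-4481756 + h(-1722, 1667) = -4481756 + 1363/346 = -1550686213/346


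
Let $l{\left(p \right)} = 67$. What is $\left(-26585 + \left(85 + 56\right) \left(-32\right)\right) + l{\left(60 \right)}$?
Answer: $-31030$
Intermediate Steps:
$\left(-26585 + \left(85 + 56\right) \left(-32\right)\right) + l{\left(60 \right)} = \left(-26585 + \left(85 + 56\right) \left(-32\right)\right) + 67 = \left(-26585 + 141 \left(-32\right)\right) + 67 = \left(-26585 - 4512\right) + 67 = -31097 + 67 = -31030$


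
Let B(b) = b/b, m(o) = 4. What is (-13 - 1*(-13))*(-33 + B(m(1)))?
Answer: 0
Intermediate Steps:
B(b) = 1
(-13 - 1*(-13))*(-33 + B(m(1))) = (-13 - 1*(-13))*(-33 + 1) = (-13 + 13)*(-32) = 0*(-32) = 0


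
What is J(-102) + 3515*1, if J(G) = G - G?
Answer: 3515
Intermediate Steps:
J(G) = 0
J(-102) + 3515*1 = 0 + 3515*1 = 0 + 3515 = 3515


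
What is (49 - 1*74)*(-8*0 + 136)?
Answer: -3400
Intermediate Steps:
(49 - 1*74)*(-8*0 + 136) = (49 - 74)*(0 + 136) = -25*136 = -3400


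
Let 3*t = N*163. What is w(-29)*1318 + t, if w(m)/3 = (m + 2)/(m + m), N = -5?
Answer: 136502/87 ≈ 1569.0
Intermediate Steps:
t = -815/3 (t = (-5*163)/3 = (1/3)*(-815) = -815/3 ≈ -271.67)
w(m) = 3*(2 + m)/(2*m) (w(m) = 3*((m + 2)/(m + m)) = 3*((2 + m)/((2*m))) = 3*((2 + m)*(1/(2*m))) = 3*((2 + m)/(2*m)) = 3*(2 + m)/(2*m))
w(-29)*1318 + t = (3/2 + 3/(-29))*1318 - 815/3 = (3/2 + 3*(-1/29))*1318 - 815/3 = (3/2 - 3/29)*1318 - 815/3 = (81/58)*1318 - 815/3 = 53379/29 - 815/3 = 136502/87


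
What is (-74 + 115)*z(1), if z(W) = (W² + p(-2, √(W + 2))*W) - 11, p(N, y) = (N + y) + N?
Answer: -574 + 41*√3 ≈ -502.99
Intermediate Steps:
p(N, y) = y + 2*N
z(W) = -11 + W² + W*(-4 + √(2 + W)) (z(W) = (W² + (√(W + 2) + 2*(-2))*W) - 11 = (W² + (√(2 + W) - 4)*W) - 11 = (W² + (-4 + √(2 + W))*W) - 11 = (W² + W*(-4 + √(2 + W))) - 11 = -11 + W² + W*(-4 + √(2 + W)))
(-74 + 115)*z(1) = (-74 + 115)*(-11 + 1² + 1*(-4 + √(2 + 1))) = 41*(-11 + 1 + 1*(-4 + √3)) = 41*(-11 + 1 + (-4 + √3)) = 41*(-14 + √3) = -574 + 41*√3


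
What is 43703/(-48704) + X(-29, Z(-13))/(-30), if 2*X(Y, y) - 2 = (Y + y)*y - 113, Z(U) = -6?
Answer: -620323/243520 ≈ -2.5473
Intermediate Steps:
X(Y, y) = -111/2 + y*(Y + y)/2 (X(Y, y) = 1 + ((Y + y)*y - 113)/2 = 1 + (y*(Y + y) - 113)/2 = 1 + (-113 + y*(Y + y))/2 = 1 + (-113/2 + y*(Y + y)/2) = -111/2 + y*(Y + y)/2)
43703/(-48704) + X(-29, Z(-13))/(-30) = 43703/(-48704) + (-111/2 + (½)*(-6)² + (½)*(-29)*(-6))/(-30) = 43703*(-1/48704) + (-111/2 + (½)*36 + 87)*(-1/30) = -43703/48704 + (-111/2 + 18 + 87)*(-1/30) = -43703/48704 + (99/2)*(-1/30) = -43703/48704 - 33/20 = -620323/243520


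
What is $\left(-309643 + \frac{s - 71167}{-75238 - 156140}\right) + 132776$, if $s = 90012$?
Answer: $- \frac{40923151571}{231378} \approx -1.7687 \cdot 10^{5}$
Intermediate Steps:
$\left(-309643 + \frac{s - 71167}{-75238 - 156140}\right) + 132776 = \left(-309643 + \frac{90012 - 71167}{-75238 - 156140}\right) + 132776 = \left(-309643 + \frac{18845}{-231378}\right) + 132776 = \left(-309643 + 18845 \left(- \frac{1}{231378}\right)\right) + 132776 = \left(-309643 - \frac{18845}{231378}\right) + 132776 = - \frac{71644596899}{231378} + 132776 = - \frac{40923151571}{231378}$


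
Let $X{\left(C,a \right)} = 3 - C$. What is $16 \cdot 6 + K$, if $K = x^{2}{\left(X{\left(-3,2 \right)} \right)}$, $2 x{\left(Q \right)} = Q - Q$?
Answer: $96$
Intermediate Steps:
$x{\left(Q \right)} = 0$ ($x{\left(Q \right)} = \frac{Q - Q}{2} = \frac{1}{2} \cdot 0 = 0$)
$K = 0$ ($K = 0^{2} = 0$)
$16 \cdot 6 + K = 16 \cdot 6 + 0 = 96 + 0 = 96$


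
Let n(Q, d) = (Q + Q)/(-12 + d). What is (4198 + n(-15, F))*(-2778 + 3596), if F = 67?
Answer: 37768696/11 ≈ 3.4335e+6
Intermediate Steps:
n(Q, d) = 2*Q/(-12 + d) (n(Q, d) = (2*Q)/(-12 + d) = 2*Q/(-12 + d))
(4198 + n(-15, F))*(-2778 + 3596) = (4198 + 2*(-15)/(-12 + 67))*(-2778 + 3596) = (4198 + 2*(-15)/55)*818 = (4198 + 2*(-15)*(1/55))*818 = (4198 - 6/11)*818 = (46172/11)*818 = 37768696/11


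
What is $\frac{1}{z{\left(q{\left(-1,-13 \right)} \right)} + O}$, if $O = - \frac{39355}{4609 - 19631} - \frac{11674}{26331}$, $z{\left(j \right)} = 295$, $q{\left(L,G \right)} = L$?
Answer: $\frac{395544282}{117546452867} \approx 0.003365$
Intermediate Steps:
$O = \frac{860889677}{395544282}$ ($O = - \frac{39355}{-15022} - \frac{11674}{26331} = \left(-39355\right) \left(- \frac{1}{15022}\right) - \frac{11674}{26331} = \frac{39355}{15022} - \frac{11674}{26331} = \frac{860889677}{395544282} \approx 2.1765$)
$\frac{1}{z{\left(q{\left(-1,-13 \right)} \right)} + O} = \frac{1}{295 + \frac{860889677}{395544282}} = \frac{1}{\frac{117546452867}{395544282}} = \frac{395544282}{117546452867}$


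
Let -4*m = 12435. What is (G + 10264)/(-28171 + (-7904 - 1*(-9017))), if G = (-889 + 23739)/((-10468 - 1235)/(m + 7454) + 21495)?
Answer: -1917297120281/5053863246207 ≈ -0.37937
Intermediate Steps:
m = -12435/4 (m = -¼*12435 = -12435/4 ≈ -3108.8)
G = 397155850/373557783 (G = (-889 + 23739)/((-10468 - 1235)/(-12435/4 + 7454) + 21495) = 22850/(-11703/17381/4 + 21495) = 22850/(-11703*4/17381 + 21495) = 22850/(-46812/17381 + 21495) = 22850/(373557783/17381) = 22850*(17381/373557783) = 397155850/373557783 ≈ 1.0632)
(G + 10264)/(-28171 + (-7904 - 1*(-9017))) = (397155850/373557783 + 10264)/(-28171 + (-7904 - 1*(-9017))) = 3834594240562/(373557783*(-28171 + (-7904 + 9017))) = 3834594240562/(373557783*(-28171 + 1113)) = (3834594240562/373557783)/(-27058) = (3834594240562/373557783)*(-1/27058) = -1917297120281/5053863246207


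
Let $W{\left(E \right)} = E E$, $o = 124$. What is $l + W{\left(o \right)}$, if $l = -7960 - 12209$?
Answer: $-4793$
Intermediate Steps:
$W{\left(E \right)} = E^{2}$
$l = -20169$ ($l = -7960 - 12209 = -20169$)
$l + W{\left(o \right)} = -20169 + 124^{2} = -20169 + 15376 = -4793$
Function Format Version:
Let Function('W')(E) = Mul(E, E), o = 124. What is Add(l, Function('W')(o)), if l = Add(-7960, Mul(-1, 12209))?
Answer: -4793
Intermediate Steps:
Function('W')(E) = Pow(E, 2)
l = -20169 (l = Add(-7960, -12209) = -20169)
Add(l, Function('W')(o)) = Add(-20169, Pow(124, 2)) = Add(-20169, 15376) = -4793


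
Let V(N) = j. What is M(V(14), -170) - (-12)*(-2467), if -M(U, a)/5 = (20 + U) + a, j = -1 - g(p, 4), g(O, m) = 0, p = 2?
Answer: -28849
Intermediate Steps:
j = -1 (j = -1 - 1*0 = -1 + 0 = -1)
V(N) = -1
M(U, a) = -100 - 5*U - 5*a (M(U, a) = -5*((20 + U) + a) = -5*(20 + U + a) = -100 - 5*U - 5*a)
M(V(14), -170) - (-12)*(-2467) = (-100 - 5*(-1) - 5*(-170)) - (-12)*(-2467) = (-100 + 5 + 850) - 1*29604 = 755 - 29604 = -28849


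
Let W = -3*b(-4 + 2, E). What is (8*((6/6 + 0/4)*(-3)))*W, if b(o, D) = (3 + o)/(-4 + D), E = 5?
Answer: 72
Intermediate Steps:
b(o, D) = (3 + o)/(-4 + D)
W = -3 (W = -3*(3 + (-4 + 2))/(-4 + 5) = -3*(3 - 2)/1 = -3 ≈ -3.0000)
(8*((6/6 + 0/4)*(-3)))*W = (8*((6/6 + 0/4)*(-3)))*(-3) = (8*((6*(⅙) + 0*(¼))*(-3)))*(-3) = (8*((1 + 0)*(-3)))*(-3) = (8*(1*(-3)))*(-3) = (8*(-3))*(-3) = -24*(-3) = 72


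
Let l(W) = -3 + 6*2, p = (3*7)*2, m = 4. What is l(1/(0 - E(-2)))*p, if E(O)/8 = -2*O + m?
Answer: 378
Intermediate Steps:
E(O) = 32 - 16*O (E(O) = 8*(-2*O + 4) = 8*(4 - 2*O) = 32 - 16*O)
p = 42 (p = 21*2 = 42)
l(W) = 9 (l(W) = -3 + 12 = 9)
l(1/(0 - E(-2)))*p = 9*42 = 378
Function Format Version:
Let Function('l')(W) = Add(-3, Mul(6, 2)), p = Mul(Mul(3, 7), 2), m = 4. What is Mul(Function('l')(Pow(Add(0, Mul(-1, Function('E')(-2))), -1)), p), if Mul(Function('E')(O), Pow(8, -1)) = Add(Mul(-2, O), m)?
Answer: 378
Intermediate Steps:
Function('E')(O) = Add(32, Mul(-16, O)) (Function('E')(O) = Mul(8, Add(Mul(-2, O), 4)) = Mul(8, Add(4, Mul(-2, O))) = Add(32, Mul(-16, O)))
p = 42 (p = Mul(21, 2) = 42)
Function('l')(W) = 9 (Function('l')(W) = Add(-3, 12) = 9)
Mul(Function('l')(Pow(Add(0, Mul(-1, Function('E')(-2))), -1)), p) = Mul(9, 42) = 378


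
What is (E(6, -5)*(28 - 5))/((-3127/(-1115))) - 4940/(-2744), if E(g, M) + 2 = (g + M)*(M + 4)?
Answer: -48915565/2145122 ≈ -22.803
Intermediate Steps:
E(g, M) = -2 + (4 + M)*(M + g) (E(g, M) = -2 + (g + M)*(M + 4) = -2 + (M + g)*(4 + M) = -2 + (4 + M)*(M + g))
(E(6, -5)*(28 - 5))/((-3127/(-1115))) - 4940/(-2744) = ((-2 + (-5)² + 4*(-5) + 4*6 - 5*6)*(28 - 5))/((-3127/(-1115))) - 4940/(-2744) = ((-2 + 25 - 20 + 24 - 30)*23)/((-3127*(-1/1115))) - 4940*(-1/2744) = (-3*23)/(3127/1115) + 1235/686 = -69*1115/3127 + 1235/686 = -76935/3127 + 1235/686 = -48915565/2145122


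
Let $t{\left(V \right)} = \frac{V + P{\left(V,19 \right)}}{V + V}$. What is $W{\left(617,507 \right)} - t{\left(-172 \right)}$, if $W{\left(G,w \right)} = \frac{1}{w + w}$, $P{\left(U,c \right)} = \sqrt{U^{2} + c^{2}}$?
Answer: $- \frac{253}{507} + \frac{\sqrt{29945}}{344} \approx 0.0040276$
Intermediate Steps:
$W{\left(G,w \right)} = \frac{1}{2 w}$
$t{\left(V \right)} = \frac{V + \sqrt{361 + V^{2}}}{2 V}$ ($t{\left(V \right)} = \frac{V + \sqrt{V^{2} + 19^{2}}}{V + V} = \frac{V + \sqrt{V^{2} + 361}}{2 V} = \left(V + \sqrt{361 + V^{2}}\right) \frac{1}{2 V} = \frac{V + \sqrt{361 + V^{2}}}{2 V}$)
$W{\left(617,507 \right)} - t{\left(-172 \right)} = \frac{1}{2 \cdot 507} - \frac{-172 + \sqrt{361 + \left(-172\right)^{2}}}{2 \left(-172\right)} = \frac{1}{2} \cdot \frac{1}{507} - \frac{1}{2} \left(- \frac{1}{172}\right) \left(-172 + \sqrt{361 + 29584}\right) = \frac{1}{1014} - \frac{1}{2} \left(- \frac{1}{172}\right) \left(-172 + \sqrt{29945}\right) = \frac{1}{1014} - \left(\frac{1}{2} - \frac{\sqrt{29945}}{344}\right) = - \frac{253}{507} + \frac{\sqrt{29945}}{344}$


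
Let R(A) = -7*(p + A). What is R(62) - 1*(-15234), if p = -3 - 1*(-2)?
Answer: 14807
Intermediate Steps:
p = -1 (p = -3 + 2 = -1)
R(A) = 7 - 7*A (R(A) = -7*(-1 + A) = 7 - 7*A)
R(62) - 1*(-15234) = (7 - 7*62) - 1*(-15234) = (7 - 434) + 15234 = -427 + 15234 = 14807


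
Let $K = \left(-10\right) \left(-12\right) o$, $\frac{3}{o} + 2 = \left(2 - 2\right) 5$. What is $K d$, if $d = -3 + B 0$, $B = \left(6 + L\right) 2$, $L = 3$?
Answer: $540$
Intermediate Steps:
$o = - \frac{3}{2}$ ($o = \frac{3}{-2 + \left(2 - 2\right) 5} = \frac{3}{-2 + 0 \cdot 5} = \frac{3}{-2 + 0} = \frac{3}{-2} = 3 \left(- \frac{1}{2}\right) = - \frac{3}{2} \approx -1.5$)
$K = -180$ ($K = \left(-10\right) \left(-12\right) \left(- \frac{3}{2}\right) = 120 \left(- \frac{3}{2}\right) = -180$)
$B = 18$ ($B = \left(6 + 3\right) 2 = 9 \cdot 2 = 18$)
$d = -3$ ($d = -3 + 18 \cdot 0 = -3 + 0 = -3$)
$K d = \left(-180\right) \left(-3\right) = 540$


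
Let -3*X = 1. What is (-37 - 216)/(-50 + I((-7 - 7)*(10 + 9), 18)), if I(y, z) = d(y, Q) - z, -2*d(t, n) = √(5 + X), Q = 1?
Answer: 103224/27737 - 253*√42/27737 ≈ 3.6624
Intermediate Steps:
X = -⅓ (X = -⅓*1 = -⅓ ≈ -0.33333)
d(t, n) = -√42/6 (d(t, n) = -√(5 - ⅓)/2 = -√42/6)
I(y, z) = -z - √42/6 (I(y, z) = -√42/6 - z = -z - √42/6)
(-37 - 216)/(-50 + I((-7 - 7)*(10 + 9), 18)) = (-37 - 216)/(-50 + (-1*18 - √42/6)) = -253/(-50 + (-18 - √42/6)) = -253/(-68 - √42/6)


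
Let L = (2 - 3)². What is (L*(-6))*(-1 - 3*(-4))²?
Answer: -726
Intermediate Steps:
L = 1 (L = (-1)² = 1)
(L*(-6))*(-1 - 3*(-4))² = (1*(-6))*(-1 - 3*(-4))² = -6*(-1 + 12)² = -6*11² = -6*121 = -726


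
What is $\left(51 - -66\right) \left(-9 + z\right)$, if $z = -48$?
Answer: $-6669$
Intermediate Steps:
$\left(51 - -66\right) \left(-9 + z\right) = \left(51 - -66\right) \left(-9 - 48\right) = \left(51 + 66\right) \left(-57\right) = 117 \left(-57\right) = -6669$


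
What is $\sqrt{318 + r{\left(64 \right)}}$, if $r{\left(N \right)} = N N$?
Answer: $\sqrt{4414} \approx 66.438$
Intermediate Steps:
$r{\left(N \right)} = N^{2}$
$\sqrt{318 + r{\left(64 \right)}} = \sqrt{318 + 64^{2}} = \sqrt{318 + 4096} = \sqrt{4414}$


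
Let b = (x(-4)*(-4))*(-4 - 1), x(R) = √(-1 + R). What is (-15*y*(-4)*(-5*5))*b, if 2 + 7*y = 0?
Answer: 60000*I*√5/7 ≈ 19166.0*I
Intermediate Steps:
y = -2/7 (y = -2/7 + (⅐)*0 = -2/7 + 0 = -2/7 ≈ -0.28571)
b = 20*I*√5 (b = (√(-1 - 4)*(-4))*(-4 - 1) = (√(-5)*(-4))*(-5) = ((I*√5)*(-4))*(-5) = -4*I*√5*(-5) = 20*I*√5 ≈ 44.721*I)
(-15*y*(-4)*(-5*5))*b = (-15*(-2/7*(-4))*(-5*5))*(20*I*√5) = (-120*(-25)/7)*(20*I*√5) = (-15*(-200/7))*(20*I*√5) = 3000*(20*I*√5)/7 = 60000*I*√5/7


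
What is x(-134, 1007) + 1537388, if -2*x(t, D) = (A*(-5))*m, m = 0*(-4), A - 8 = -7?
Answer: 1537388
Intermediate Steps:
A = 1 (A = 8 - 7 = 1)
m = 0
x(t, D) = 0 (x(t, D) = -1*(-5)*0/2 = -(-5)*0/2 = -½*0 = 0)
x(-134, 1007) + 1537388 = 0 + 1537388 = 1537388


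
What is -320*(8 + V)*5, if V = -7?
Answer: -1600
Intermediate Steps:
-320*(8 + V)*5 = -320*(8 - 7)*5 = -320*5 = -1600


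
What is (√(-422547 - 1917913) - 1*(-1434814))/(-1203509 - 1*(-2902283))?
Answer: 717407/849387 + I*√585115/849387 ≈ 0.84462 + 0.00090056*I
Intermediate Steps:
(√(-422547 - 1917913) - 1*(-1434814))/(-1203509 - 1*(-2902283)) = (√(-2340460) + 1434814)/(-1203509 + 2902283) = (2*I*√585115 + 1434814)/1698774 = (1434814 + 2*I*√585115)*(1/1698774) = 717407/849387 + I*√585115/849387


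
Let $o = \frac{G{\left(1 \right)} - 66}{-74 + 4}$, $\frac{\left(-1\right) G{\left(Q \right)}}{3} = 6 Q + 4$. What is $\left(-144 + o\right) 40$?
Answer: $- \frac{39936}{7} \approx -5705.1$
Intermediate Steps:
$G{\left(Q \right)} = -12 - 18 Q$ ($G{\left(Q \right)} = - 3 \left(6 Q + 4\right) = - 3 \left(4 + 6 Q\right) = -12 - 18 Q$)
$o = \frac{48}{35}$ ($o = \frac{\left(-12 - 18\right) - 66}{-74 + 4} = \frac{\left(-12 - 18\right) - 66}{-70} = \left(-30 - 66\right) \left(- \frac{1}{70}\right) = \left(-96\right) \left(- \frac{1}{70}\right) = \frac{48}{35} \approx 1.3714$)
$\left(-144 + o\right) 40 = \left(-144 + \frac{48}{35}\right) 40 = \left(- \frac{4992}{35}\right) 40 = - \frac{39936}{7}$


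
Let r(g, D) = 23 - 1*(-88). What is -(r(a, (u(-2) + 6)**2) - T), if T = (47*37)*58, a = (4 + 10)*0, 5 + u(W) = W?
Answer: 100751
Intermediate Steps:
u(W) = -5 + W
a = 0 (a = 14*0 = 0)
T = 100862 (T = 1739*58 = 100862)
r(g, D) = 111 (r(g, D) = 23 + 88 = 111)
-(r(a, (u(-2) + 6)**2) - T) = -(111 - 1*100862) = -(111 - 100862) = -1*(-100751) = 100751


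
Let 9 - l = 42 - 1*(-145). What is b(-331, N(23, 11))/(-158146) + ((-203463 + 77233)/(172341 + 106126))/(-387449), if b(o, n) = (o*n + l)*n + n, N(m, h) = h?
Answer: 2265629063967107/8531325192486859 ≈ 0.26557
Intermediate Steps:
l = -178 (l = 9 - (42 - 1*(-145)) = 9 - (42 + 145) = 9 - 1*187 = 9 - 187 = -178)
b(o, n) = n + n*(-178 + n*o) (b(o, n) = (o*n - 178)*n + n = (n*o - 178)*n + n = (-178 + n*o)*n + n = n*(-178 + n*o) + n = n + n*(-178 + n*o))
b(-331, N(23, 11))/(-158146) + ((-203463 + 77233)/(172341 + 106126))/(-387449) = (11*(-177 + 11*(-331)))/(-158146) + ((-203463 + 77233)/(172341 + 106126))/(-387449) = (11*(-177 - 3641))*(-1/158146) - 126230/278467*(-1/387449) = (11*(-3818))*(-1/158146) - 126230*1/278467*(-1/387449) = -41998*(-1/158146) - 126230/278467*(-1/387449) = 20999/79073 + 126230/107891760683 = 2265629063967107/8531325192486859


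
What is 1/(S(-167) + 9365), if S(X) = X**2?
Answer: 1/37254 ≈ 2.6843e-5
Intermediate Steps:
1/(S(-167) + 9365) = 1/((-167)**2 + 9365) = 1/(27889 + 9365) = 1/37254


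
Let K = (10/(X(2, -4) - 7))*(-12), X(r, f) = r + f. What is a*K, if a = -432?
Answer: -5760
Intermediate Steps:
X(r, f) = f + r
K = 40/3 (K = (10/((-4 + 2) - 7))*(-12) = (10/(-2 - 7))*(-12) = (10/(-9))*(-12) = (10*(-1/9))*(-12) = -10/9*(-12) = 40/3 ≈ 13.333)
a*K = -432*40/3 = -5760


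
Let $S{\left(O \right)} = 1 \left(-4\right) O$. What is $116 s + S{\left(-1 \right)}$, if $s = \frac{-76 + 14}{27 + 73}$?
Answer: $- \frac{1698}{25} \approx -67.92$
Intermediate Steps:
$S{\left(O \right)} = - 4 O$
$s = - \frac{31}{50}$ ($s = - \frac{62}{100} = \left(-62\right) \frac{1}{100} = - \frac{31}{50} \approx -0.62$)
$116 s + S{\left(-1 \right)} = 116 \left(- \frac{31}{50}\right) - -4 = - \frac{1798}{25} + 4 = - \frac{1698}{25}$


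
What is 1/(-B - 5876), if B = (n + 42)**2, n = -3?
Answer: -1/7397 ≈ -0.00013519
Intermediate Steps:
B = 1521 (B = (-3 + 42)**2 = 39**2 = 1521)
1/(-B - 5876) = 1/(-1*1521 - 5876) = 1/(-1521 - 5876) = 1/(-7397) = -1/7397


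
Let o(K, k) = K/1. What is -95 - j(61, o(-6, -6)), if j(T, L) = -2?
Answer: -93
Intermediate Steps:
o(K, k) = K (o(K, k) = K*1 = K)
-95 - j(61, o(-6, -6)) = -95 - 1*(-2) = -95 + 2 = -93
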